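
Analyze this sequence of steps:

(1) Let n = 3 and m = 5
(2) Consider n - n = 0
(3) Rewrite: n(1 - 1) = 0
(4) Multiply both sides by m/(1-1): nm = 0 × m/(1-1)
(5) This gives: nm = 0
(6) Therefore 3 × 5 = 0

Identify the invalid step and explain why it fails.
Step 4: Multiply both sides by m/(1-1): nm = 0 × m/(1-1)

Step 4 multiplies both sides by m/(1-1). However, 1-1 = 0, so this is multiplication by m/0, which is undefined. We cannot multiply by an undefined expression.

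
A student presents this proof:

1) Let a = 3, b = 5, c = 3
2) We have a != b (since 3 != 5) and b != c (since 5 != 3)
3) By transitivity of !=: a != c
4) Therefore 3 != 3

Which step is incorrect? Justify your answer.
Step 3: By transitivity of !=: a != c

Step 3 incorrectly applies transitivity to the '!=' relation. Transitivity states: if a R b and b R c, then a R c. However, '!=' is not transitive. Counterexample: 3 != 5 and 5 != 3, but 3 = 3 (both equal 3). Transitivity holds for relations like <, <=, =, but not for !=.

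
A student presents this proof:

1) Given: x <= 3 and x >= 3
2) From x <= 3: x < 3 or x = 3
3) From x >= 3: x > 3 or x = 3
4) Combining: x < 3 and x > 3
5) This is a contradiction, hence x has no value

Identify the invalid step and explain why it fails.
Step 4: Combining: x < 3 and x > 3

Step 4 incorrectly combines the conditions. From x <= 3 and x >= 3, the intersection is x = 3. The error treats the 'or' cases as 'and' requirements. The correct conclusion is that x = 3 is the unique solution, not that no solution exists.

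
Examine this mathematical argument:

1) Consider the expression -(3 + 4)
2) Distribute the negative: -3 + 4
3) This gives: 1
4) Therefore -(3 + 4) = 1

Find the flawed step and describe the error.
Step 2: Distribute the negative: -3 + 4

Step 2 incorrectly distributes the negative sign. The correct distribution is -(3 + 4) = -3 - 4 = -7. The negative must be applied to both terms, not just the first. The error treats -(3 + 4) as -3 + 4, which equals 1 instead of -7.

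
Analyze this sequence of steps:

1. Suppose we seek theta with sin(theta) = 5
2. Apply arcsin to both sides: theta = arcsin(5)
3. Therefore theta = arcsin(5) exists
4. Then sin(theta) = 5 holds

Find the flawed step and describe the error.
Step 2: Apply arcsin to both sides: theta = arcsin(5)

Step 2 applies arcsin to 5. However, arcsin(x) is only defined for x in [-1, 1] because sin(theta) can only produce values in that range. Since |5| > 1, arcsin(5) is undefined. There is no angle whose sine equals 5.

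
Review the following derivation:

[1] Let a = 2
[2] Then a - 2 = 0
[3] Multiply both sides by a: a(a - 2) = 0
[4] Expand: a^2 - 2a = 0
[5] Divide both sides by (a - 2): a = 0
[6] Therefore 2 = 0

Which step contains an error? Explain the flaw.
Step 5: Divide both sides by (a - 2): a = 0

Step 5 divides both sides by (a - 2). However, since a = 2, we have (a - 2) = 0. Division by zero is undefined, making this step invalid.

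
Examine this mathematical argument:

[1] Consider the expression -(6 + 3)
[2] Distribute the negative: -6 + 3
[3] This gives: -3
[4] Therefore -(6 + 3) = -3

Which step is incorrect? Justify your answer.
Step 2: Distribute the negative: -6 + 3

Step 2 incorrectly distributes the negative sign. The correct distribution is -(6 + 3) = -6 - 3 = -9. The negative must be applied to both terms, not just the first. The error treats -(6 + 3) as -6 + 3, which equals -3 instead of -9.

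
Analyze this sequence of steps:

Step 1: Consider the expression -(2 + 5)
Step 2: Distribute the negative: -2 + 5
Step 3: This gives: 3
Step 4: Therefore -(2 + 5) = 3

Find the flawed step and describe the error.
Step 2: Distribute the negative: -2 + 5

Step 2 incorrectly distributes the negative sign. The correct distribution is -(2 + 5) = -2 - 5 = -7. The negative must be applied to both terms, not just the first. The error treats -(2 + 5) as -2 + 5, which equals 3 instead of -7.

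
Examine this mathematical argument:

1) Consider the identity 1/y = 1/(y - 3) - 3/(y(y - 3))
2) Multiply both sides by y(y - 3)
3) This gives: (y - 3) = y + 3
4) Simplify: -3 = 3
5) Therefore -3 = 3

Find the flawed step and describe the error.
Step 3: This gives: (y - 3) = y + 3

Step 3 makes a sign error when clearing denominators. Multiplying -3/(y(y - 3)) by y(y - 3) gives -3, not +3. The correct result is (y - 3) = y - 3, which is trivially true, not (y - 3) = y + 3. (Step 1 is a valid identity: 1/(y - 3) - 3/(y(y - 3)) = (y - 3)/(y(y - 3)) = 1/y.)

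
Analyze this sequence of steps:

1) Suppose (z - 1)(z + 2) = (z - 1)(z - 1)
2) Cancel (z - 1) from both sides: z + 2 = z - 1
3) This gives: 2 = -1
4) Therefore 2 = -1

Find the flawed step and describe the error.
Step 2: Cancel (z - 1) from both sides: z + 2 = z - 1

Step 2 cancels (z - 1) from both sides. This is only valid if (z - 1) ≠ 0, i.e., z ≠ 1. When z = 1, both sides equal zero regardless of the other factors. The correct approach requires considering z = 1 as a separate case.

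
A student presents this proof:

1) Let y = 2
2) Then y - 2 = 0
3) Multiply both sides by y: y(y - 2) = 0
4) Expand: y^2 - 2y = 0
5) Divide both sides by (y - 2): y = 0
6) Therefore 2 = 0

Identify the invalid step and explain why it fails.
Step 5: Divide both sides by (y - 2): y = 0

Step 5 divides both sides by (y - 2). However, since y = 2, we have (y - 2) = 0. Division by zero is undefined, making this step invalid.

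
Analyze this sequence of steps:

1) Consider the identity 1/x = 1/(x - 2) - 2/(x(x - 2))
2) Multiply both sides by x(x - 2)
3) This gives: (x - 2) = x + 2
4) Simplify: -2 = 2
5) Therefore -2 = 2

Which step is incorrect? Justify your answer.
Step 3: This gives: (x - 2) = x + 2

Step 3 makes a sign error when clearing denominators. Multiplying -2/(x(x - 2)) by x(x - 2) gives -2, not +2. The correct result is (x - 2) = x - 2, which is trivially true, not (x - 2) = x + 2. (Step 1 is a valid identity: 1/(x - 2) - 2/(x(x - 2)) = (x - 2)/(x(x - 2)) = 1/x.)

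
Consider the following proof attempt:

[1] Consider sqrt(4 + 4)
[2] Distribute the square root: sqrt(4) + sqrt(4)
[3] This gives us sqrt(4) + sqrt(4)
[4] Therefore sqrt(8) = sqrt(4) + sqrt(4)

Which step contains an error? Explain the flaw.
Step 2: Distribute the square root: sqrt(4) + sqrt(4)

Step 2 incorrectly 'distributes' the square root over addition. The square root function does not distribute: sqrt(a + b) ≠ sqrt(a) + sqrt(b). In fact, sqrt(4 + 4) = sqrt(8) ≈ 2.8284, while sqrt(4) + sqrt(4) ≈ 4.0000.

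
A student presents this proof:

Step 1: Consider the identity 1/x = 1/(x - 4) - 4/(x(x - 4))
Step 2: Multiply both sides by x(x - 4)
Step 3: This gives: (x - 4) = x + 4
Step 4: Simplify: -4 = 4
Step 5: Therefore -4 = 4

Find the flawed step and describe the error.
Step 3: This gives: (x - 4) = x + 4

Step 3 makes a sign error when clearing denominators. Multiplying -4/(x(x - 4)) by x(x - 4) gives -4, not +4. The correct result is (x - 4) = x - 4, which is trivially true, not (x - 4) = x + 4. (Step 1 is a valid identity: 1/(x - 4) - 4/(x(x - 4)) = (x - 4)/(x(x - 4)) = 1/x.)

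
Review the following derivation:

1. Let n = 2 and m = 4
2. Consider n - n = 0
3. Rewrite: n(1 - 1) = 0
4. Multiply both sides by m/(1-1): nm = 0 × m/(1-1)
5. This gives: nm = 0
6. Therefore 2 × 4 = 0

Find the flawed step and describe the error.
Step 4: Multiply both sides by m/(1-1): nm = 0 × m/(1-1)

Step 4 multiplies both sides by m/(1-1). However, 1-1 = 0, so this is multiplication by m/0, which is undefined. We cannot multiply by an undefined expression.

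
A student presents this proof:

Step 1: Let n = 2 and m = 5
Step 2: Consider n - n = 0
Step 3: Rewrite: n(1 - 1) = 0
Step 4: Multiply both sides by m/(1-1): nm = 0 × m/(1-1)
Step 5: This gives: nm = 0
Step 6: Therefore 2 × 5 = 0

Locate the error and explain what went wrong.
Step 4: Multiply both sides by m/(1-1): nm = 0 × m/(1-1)

Step 4 multiplies both sides by m/(1-1). However, 1-1 = 0, so this is multiplication by m/0, which is undefined. We cannot multiply by an undefined expression.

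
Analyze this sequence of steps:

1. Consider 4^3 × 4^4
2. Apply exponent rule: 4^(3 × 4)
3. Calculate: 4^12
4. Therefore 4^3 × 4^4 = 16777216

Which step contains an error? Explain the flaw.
Step 2: Apply exponent rule: 4^(3 × 4)

Step 2 incorrectly states that a^b × a^c = a^(b×c). The correct rule is a^b × a^c = a^(b+c). The actual value is 4^3 × 4^4 = 4^7 = 16384, not 4^12 = 16777216.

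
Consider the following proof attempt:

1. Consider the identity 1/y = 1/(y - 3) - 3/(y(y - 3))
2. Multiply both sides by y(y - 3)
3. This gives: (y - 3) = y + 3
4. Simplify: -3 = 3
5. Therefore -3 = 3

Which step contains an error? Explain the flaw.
Step 3: This gives: (y - 3) = y + 3

Step 3 makes a sign error when clearing denominators. Multiplying -3/(y(y - 3)) by y(y - 3) gives -3, not +3. The correct result is (y - 3) = y - 3, which is trivially true, not (y - 3) = y + 3. (Step 1 is a valid identity: 1/(y - 3) - 3/(y(y - 3)) = (y - 3)/(y(y - 3)) = 1/y.)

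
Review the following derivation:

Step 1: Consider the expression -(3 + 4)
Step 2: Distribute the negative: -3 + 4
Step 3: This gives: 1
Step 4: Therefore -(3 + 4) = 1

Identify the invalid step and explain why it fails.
Step 2: Distribute the negative: -3 + 4

Step 2 incorrectly distributes the negative sign. The correct distribution is -(3 + 4) = -3 - 4 = -7. The negative must be applied to both terms, not just the first. The error treats -(3 + 4) as -3 + 4, which equals 1 instead of -7.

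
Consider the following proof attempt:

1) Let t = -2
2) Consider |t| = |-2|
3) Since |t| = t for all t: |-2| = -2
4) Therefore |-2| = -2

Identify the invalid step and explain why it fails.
Step 3: Since |t| = t for all t: |-2| = -2

Step 3 incorrectly states that |t| = t for all t. The correct definition is |t| = t when t >= 0, and |t| = -t when t < 0. Since -2 < 0, we have |-2| = -(-2) = 2, not -2.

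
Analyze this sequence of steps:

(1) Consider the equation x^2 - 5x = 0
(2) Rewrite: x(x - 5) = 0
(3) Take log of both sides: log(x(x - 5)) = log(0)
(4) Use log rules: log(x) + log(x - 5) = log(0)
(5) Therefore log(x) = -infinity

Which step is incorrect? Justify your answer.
Step 3: Take log of both sides: log(x(x - 5)) = log(0)

Step 3 takes the logarithm of both sides, resulting in log(0) on the right side. The logarithm is only defined for positive numbers; log(0) is undefined (approaches negative infinity). This operation is invalid.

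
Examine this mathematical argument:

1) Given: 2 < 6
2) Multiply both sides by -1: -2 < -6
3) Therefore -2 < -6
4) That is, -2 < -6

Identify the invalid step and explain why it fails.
Step 2: Multiply both sides by -1: -2 < -6

Step 2 multiplies both sides by -1 but fails to reverse the inequality sign. When multiplying (or dividing) an inequality by a negative number, the direction must be reversed. Since 2 < 6, we should get -2 > -6, i.e., -2 > -6.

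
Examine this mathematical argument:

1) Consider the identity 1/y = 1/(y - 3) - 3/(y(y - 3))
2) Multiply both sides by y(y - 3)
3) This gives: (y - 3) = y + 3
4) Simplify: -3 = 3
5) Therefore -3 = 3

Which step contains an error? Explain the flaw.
Step 3: This gives: (y - 3) = y + 3

Step 3 makes a sign error when clearing denominators. Multiplying -3/(y(y - 3)) by y(y - 3) gives -3, not +3. The correct result is (y - 3) = y - 3, which is trivially true, not (y - 3) = y + 3. (Step 1 is a valid identity: 1/(y - 3) - 3/(y(y - 3)) = (y - 3)/(y(y - 3)) = 1/y.)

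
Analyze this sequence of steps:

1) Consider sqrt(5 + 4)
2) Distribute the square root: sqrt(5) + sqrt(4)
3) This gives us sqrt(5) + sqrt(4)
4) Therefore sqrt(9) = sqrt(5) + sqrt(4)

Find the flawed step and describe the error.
Step 2: Distribute the square root: sqrt(5) + sqrt(4)

Step 2 incorrectly 'distributes' the square root over addition. The square root function does not distribute: sqrt(a + b) ≠ sqrt(a) + sqrt(b). In fact, sqrt(5 + 4) = sqrt(9) ≈ 3.0000, while sqrt(5) + sqrt(4) ≈ 4.2361.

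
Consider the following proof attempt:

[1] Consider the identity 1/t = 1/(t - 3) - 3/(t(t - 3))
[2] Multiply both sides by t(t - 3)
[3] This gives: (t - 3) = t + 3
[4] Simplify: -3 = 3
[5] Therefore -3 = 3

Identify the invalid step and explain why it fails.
Step 3: This gives: (t - 3) = t + 3

Step 3 makes a sign error when clearing denominators. Multiplying -3/(t(t - 3)) by t(t - 3) gives -3, not +3. The correct result is (t - 3) = t - 3, which is trivially true, not (t - 3) = t + 3. (Step 1 is a valid identity: 1/(t - 3) - 3/(t(t - 3)) = (t - 3)/(t(t - 3)) = 1/t.)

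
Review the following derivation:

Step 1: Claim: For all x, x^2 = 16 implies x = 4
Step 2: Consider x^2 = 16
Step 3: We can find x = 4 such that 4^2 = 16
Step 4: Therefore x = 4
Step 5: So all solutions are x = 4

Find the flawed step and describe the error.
Step 4: Therefore x = 4

Step 4 incorrectly concludes that x = 4 is the only solution. The proof shows that x = 4 is A solution (existence), but does not show it is the ONLY solution (uniqueness). In fact, x = -4 is also a solution since (-4)^2 = 16. Finding one solution doesn't prove there are no others.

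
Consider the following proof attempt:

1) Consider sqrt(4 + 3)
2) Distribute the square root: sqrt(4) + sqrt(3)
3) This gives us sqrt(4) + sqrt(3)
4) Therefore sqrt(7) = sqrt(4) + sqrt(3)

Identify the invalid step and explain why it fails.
Step 2: Distribute the square root: sqrt(4) + sqrt(3)

Step 2 incorrectly 'distributes' the square root over addition. The square root function does not distribute: sqrt(a + b) ≠ sqrt(a) + sqrt(b). In fact, sqrt(4 + 3) = sqrt(7) ≈ 2.6458, while sqrt(4) + sqrt(3) ≈ 3.7321.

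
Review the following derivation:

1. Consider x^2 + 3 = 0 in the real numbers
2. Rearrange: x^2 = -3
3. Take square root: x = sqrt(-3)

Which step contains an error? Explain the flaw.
Step 3: Take square root: x = sqrt(-3)

Step 3 takes the square root of -3, which is negative. In the real number system, the square root of a negative number is undefined. The equation x^2 + 3 = 0 has no real solutions. Square roots of negative numbers only exist in the complex numbers.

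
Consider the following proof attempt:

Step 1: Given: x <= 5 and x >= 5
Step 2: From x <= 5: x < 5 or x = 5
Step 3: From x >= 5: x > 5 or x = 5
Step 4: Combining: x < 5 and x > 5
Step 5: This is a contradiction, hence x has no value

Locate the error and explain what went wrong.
Step 4: Combining: x < 5 and x > 5

Step 4 incorrectly combines the conditions. From x <= 5 and x >= 5, the intersection is x = 5. The error treats the 'or' cases as 'and' requirements. The correct conclusion is that x = 5 is the unique solution, not that no solution exists.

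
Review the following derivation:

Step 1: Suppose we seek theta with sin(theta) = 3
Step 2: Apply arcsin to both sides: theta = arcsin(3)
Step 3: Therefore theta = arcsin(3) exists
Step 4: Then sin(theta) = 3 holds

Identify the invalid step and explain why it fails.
Step 2: Apply arcsin to both sides: theta = arcsin(3)

Step 2 applies arcsin to 3. However, arcsin(x) is only defined for x in [-1, 1] because sin(theta) can only produce values in that range. Since |3| > 1, arcsin(3) is undefined. There is no angle whose sine equals 3.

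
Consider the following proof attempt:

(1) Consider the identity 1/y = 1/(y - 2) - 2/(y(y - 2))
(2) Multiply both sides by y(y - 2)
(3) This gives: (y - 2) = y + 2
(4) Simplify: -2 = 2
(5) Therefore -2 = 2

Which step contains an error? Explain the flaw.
Step 3: This gives: (y - 2) = y + 2

Step 3 makes a sign error when clearing denominators. Multiplying -2/(y(y - 2)) by y(y - 2) gives -2, not +2. The correct result is (y - 2) = y - 2, which is trivially true, not (y - 2) = y + 2. (Step 1 is a valid identity: 1/(y - 2) - 2/(y(y - 2)) = (y - 2)/(y(y - 2)) = 1/y.)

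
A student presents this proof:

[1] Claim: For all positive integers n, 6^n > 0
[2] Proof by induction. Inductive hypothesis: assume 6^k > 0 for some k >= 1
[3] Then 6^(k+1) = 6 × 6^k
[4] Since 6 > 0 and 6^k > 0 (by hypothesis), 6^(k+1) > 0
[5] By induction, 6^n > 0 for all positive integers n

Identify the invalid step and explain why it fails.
Step 5: By induction, 6^n > 0 for all positive integers n

Step 5 concludes the proof by induction, but no base case was ever established. A valid induction proof requires: (1) a base case proving 6^1 > 0, and (2) an inductive step showing IF 6^k > 0 THEN 6^(k+1) > 0. Steps 2-4 correctly establish the inductive step, but without the base case the conclusion in step 5 does not follow.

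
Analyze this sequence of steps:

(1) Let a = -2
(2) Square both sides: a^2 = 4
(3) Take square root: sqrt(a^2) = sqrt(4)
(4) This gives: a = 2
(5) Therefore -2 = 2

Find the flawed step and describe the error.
Step 4: This gives: a = 2

Step 4 incorrectly states that sqrt(a^2) = a. The correct identity is sqrt(a^2) = |a|. Since a = -2 < 0, we have sqrt(a^2) = |-2| = 2, not a = -2.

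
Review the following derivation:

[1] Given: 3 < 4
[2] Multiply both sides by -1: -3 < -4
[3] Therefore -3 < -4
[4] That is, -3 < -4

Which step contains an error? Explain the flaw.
Step 2: Multiply both sides by -1: -3 < -4

Step 2 multiplies both sides by -1 but fails to reverse the inequality sign. When multiplying (or dividing) an inequality by a negative number, the direction must be reversed. Since 3 < 4, we should get -3 > -4, i.e., -3 > -4.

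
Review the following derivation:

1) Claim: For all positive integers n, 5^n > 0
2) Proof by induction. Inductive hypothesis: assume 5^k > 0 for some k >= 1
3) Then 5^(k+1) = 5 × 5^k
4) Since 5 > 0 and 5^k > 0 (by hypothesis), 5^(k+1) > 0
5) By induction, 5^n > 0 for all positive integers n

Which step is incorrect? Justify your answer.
Step 5: By induction, 5^n > 0 for all positive integers n

Step 5 concludes the proof by induction, but no base case was ever established. A valid induction proof requires: (1) a base case proving 5^1 > 0, and (2) an inductive step showing IF 5^k > 0 THEN 5^(k+1) > 0. Steps 2-4 correctly establish the inductive step, but without the base case the conclusion in step 5 does not follow.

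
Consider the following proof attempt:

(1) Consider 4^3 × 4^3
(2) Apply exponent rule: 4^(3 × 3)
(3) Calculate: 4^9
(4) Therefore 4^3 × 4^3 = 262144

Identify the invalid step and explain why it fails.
Step 2: Apply exponent rule: 4^(3 × 3)

Step 2 incorrectly states that a^b × a^c = a^(b×c). The correct rule is a^b × a^c = a^(b+c). The actual value is 4^3 × 4^3 = 4^6 = 4096, not 4^9 = 262144.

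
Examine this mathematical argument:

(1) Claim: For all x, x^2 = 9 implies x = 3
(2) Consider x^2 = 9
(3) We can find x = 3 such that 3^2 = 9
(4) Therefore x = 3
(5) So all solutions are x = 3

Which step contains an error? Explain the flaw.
Step 4: Therefore x = 3

Step 4 incorrectly concludes that x = 3 is the only solution. The proof shows that x = 3 is A solution (existence), but does not show it is the ONLY solution (uniqueness). In fact, x = -3 is also a solution since (-3)^2 = 9. Finding one solution doesn't prove there are no others.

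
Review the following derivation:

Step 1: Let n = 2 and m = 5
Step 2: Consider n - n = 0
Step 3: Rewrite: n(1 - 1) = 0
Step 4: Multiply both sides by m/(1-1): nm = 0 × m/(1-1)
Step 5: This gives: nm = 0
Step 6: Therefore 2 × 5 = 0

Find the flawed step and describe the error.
Step 4: Multiply both sides by m/(1-1): nm = 0 × m/(1-1)

Step 4 multiplies both sides by m/(1-1). However, 1-1 = 0, so this is multiplication by m/0, which is undefined. We cannot multiply by an undefined expression.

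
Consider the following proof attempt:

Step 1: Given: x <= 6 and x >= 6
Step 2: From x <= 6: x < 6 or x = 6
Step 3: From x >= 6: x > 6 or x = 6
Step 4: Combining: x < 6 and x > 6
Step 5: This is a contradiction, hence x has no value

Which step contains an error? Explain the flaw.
Step 4: Combining: x < 6 and x > 6

Step 4 incorrectly combines the conditions. From x <= 6 and x >= 6, the intersection is x = 6. The error treats the 'or' cases as 'and' requirements. The correct conclusion is that x = 6 is the unique solution, not that no solution exists.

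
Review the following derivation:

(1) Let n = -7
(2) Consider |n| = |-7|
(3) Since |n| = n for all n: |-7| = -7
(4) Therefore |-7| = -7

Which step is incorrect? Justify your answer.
Step 3: Since |n| = n for all n: |-7| = -7

Step 3 incorrectly states that |n| = n for all n. The correct definition is |n| = n when n >= 0, and |n| = -n when n < 0. Since -7 < 0, we have |-7| = -(-7) = 7, not -7.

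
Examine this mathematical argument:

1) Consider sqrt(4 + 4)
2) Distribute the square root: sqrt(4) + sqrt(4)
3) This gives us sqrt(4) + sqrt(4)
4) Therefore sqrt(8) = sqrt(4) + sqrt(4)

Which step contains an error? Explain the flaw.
Step 2: Distribute the square root: sqrt(4) + sqrt(4)

Step 2 incorrectly 'distributes' the square root over addition. The square root function does not distribute: sqrt(a + b) ≠ sqrt(a) + sqrt(b). In fact, sqrt(4 + 4) = sqrt(8) ≈ 2.8284, while sqrt(4) + sqrt(4) ≈ 4.0000.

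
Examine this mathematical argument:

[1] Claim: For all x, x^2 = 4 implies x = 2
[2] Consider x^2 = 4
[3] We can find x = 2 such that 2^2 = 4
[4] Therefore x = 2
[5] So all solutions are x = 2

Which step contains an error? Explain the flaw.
Step 4: Therefore x = 2

Step 4 incorrectly concludes that x = 2 is the only solution. The proof shows that x = 2 is A solution (existence), but does not show it is the ONLY solution (uniqueness). In fact, x = -2 is also a solution since (-2)^2 = 4. Finding one solution doesn't prove there are no others.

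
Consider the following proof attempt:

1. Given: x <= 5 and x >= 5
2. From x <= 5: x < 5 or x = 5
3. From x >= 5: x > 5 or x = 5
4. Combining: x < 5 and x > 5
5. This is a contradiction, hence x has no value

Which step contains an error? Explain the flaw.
Step 4: Combining: x < 5 and x > 5

Step 4 incorrectly combines the conditions. From x <= 5 and x >= 5, the intersection is x = 5. The error treats the 'or' cases as 'and' requirements. The correct conclusion is that x = 5 is the unique solution, not that no solution exists.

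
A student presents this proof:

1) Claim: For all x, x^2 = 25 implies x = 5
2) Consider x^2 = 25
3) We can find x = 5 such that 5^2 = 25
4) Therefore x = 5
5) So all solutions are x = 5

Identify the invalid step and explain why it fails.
Step 4: Therefore x = 5

Step 4 incorrectly concludes that x = 5 is the only solution. The proof shows that x = 5 is A solution (existence), but does not show it is the ONLY solution (uniqueness). In fact, x = -5 is also a solution since (-5)^2 = 25. Finding one solution doesn't prove there are no others.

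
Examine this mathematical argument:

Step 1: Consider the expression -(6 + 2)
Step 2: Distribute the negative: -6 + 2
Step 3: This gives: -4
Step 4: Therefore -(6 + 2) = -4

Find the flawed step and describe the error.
Step 2: Distribute the negative: -6 + 2

Step 2 incorrectly distributes the negative sign. The correct distribution is -(6 + 2) = -6 - 2 = -8. The negative must be applied to both terms, not just the first. The error treats -(6 + 2) as -6 + 2, which equals -4 instead of -8.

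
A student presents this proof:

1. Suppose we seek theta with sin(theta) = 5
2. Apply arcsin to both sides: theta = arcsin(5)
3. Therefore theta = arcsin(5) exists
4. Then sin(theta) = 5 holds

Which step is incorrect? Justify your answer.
Step 2: Apply arcsin to both sides: theta = arcsin(5)

Step 2 applies arcsin to 5. However, arcsin(x) is only defined for x in [-1, 1] because sin(theta) can only produce values in that range. Since |5| > 1, arcsin(5) is undefined. There is no angle whose sine equals 5.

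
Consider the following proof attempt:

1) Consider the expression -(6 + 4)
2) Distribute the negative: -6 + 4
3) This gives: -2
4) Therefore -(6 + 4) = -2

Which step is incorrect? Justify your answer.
Step 2: Distribute the negative: -6 + 4

Step 2 incorrectly distributes the negative sign. The correct distribution is -(6 + 4) = -6 - 4 = -10. The negative must be applied to both terms, not just the first. The error treats -(6 + 4) as -6 + 4, which equals -2 instead of -10.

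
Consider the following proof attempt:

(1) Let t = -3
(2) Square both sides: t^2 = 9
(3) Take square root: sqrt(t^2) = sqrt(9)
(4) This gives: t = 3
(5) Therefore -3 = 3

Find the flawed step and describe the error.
Step 4: This gives: t = 3

Step 4 incorrectly states that sqrt(t^2) = t. The correct identity is sqrt(t^2) = |t|. Since t = -3 < 0, we have sqrt(t^2) = |-3| = 3, not t = -3.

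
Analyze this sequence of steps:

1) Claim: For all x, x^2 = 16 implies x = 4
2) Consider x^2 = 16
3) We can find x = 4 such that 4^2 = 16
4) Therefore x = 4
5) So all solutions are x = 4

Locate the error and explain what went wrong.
Step 4: Therefore x = 4

Step 4 incorrectly concludes that x = 4 is the only solution. The proof shows that x = 4 is A solution (existence), but does not show it is the ONLY solution (uniqueness). In fact, x = -4 is also a solution since (-4)^2 = 16. Finding one solution doesn't prove there are no others.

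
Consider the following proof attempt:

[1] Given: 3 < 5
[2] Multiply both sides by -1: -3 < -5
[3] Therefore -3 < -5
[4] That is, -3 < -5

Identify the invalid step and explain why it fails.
Step 2: Multiply both sides by -1: -3 < -5

Step 2 multiplies both sides by -1 but fails to reverse the inequality sign. When multiplying (or dividing) an inequality by a negative number, the direction must be reversed. Since 3 < 5, we should get -3 > -5, i.e., -3 > -5.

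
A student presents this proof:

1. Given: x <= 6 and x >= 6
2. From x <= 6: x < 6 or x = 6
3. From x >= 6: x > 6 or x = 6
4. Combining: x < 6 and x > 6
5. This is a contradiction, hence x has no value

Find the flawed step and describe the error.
Step 4: Combining: x < 6 and x > 6

Step 4 incorrectly combines the conditions. From x <= 6 and x >= 6, the intersection is x = 6. The error treats the 'or' cases as 'and' requirements. The correct conclusion is that x = 6 is the unique solution, not that no solution exists.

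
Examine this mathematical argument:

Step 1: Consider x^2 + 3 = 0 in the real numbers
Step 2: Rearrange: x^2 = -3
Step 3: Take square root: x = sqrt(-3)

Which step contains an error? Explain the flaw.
Step 3: Take square root: x = sqrt(-3)

Step 3 takes the square root of -3, which is negative. In the real number system, the square root of a negative number is undefined. The equation x^2 + 3 = 0 has no real solutions. Square roots of negative numbers only exist in the complex numbers.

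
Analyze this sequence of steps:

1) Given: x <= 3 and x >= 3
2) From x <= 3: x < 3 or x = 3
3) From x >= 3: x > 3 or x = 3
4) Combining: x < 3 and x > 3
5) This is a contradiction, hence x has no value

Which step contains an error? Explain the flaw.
Step 4: Combining: x < 3 and x > 3

Step 4 incorrectly combines the conditions. From x <= 3 and x >= 3, the intersection is x = 3. The error treats the 'or' cases as 'and' requirements. The correct conclusion is that x = 3 is the unique solution, not that no solution exists.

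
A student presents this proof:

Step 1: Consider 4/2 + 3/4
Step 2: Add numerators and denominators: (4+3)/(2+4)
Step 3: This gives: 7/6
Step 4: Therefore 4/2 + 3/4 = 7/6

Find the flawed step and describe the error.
Step 2: Add numerators and denominators: (4+3)/(2+4)

Step 2 incorrectly adds fractions by separately adding numerators and denominators. This is wrong. The correct method requires a common denominator: 4/2 + 3/4 = (4×4 + 3×2)/(2×4) = 22/8 = 11/4. The method used gives 7/6, which is different.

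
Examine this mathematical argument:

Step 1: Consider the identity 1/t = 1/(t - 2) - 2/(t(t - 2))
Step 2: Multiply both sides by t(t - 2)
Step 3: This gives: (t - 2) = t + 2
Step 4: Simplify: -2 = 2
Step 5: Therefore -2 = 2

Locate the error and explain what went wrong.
Step 3: This gives: (t - 2) = t + 2

Step 3 makes a sign error when clearing denominators. Multiplying -2/(t(t - 2)) by t(t - 2) gives -2, not +2. The correct result is (t - 2) = t - 2, which is trivially true, not (t - 2) = t + 2. (Step 1 is a valid identity: 1/(t - 2) - 2/(t(t - 2)) = (t - 2)/(t(t - 2)) = 1/t.)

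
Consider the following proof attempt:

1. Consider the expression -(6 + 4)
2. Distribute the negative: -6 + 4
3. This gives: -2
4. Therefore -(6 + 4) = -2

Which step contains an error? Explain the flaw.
Step 2: Distribute the negative: -6 + 4

Step 2 incorrectly distributes the negative sign. The correct distribution is -(6 + 4) = -6 - 4 = -10. The negative must be applied to both terms, not just the first. The error treats -(6 + 4) as -6 + 4, which equals -2 instead of -10.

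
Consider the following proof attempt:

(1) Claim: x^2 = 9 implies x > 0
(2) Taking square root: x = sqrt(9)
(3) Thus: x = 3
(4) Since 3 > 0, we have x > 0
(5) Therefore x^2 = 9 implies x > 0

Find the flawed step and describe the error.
Step 2: Taking square root: x = sqrt(9)

Step 2 takes the square root and assumes the positive root only. The equation x^2 = 9 actually has two solutions: x = 3 and x = -3. The proof silently assumes x > 0 without justification, then uses this assumption to conclude x > 0, which is circular. The counterexample x = -3 shows the claim is false.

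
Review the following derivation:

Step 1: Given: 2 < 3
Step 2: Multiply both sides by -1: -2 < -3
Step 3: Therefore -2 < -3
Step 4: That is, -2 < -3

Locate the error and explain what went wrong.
Step 2: Multiply both sides by -1: -2 < -3

Step 2 multiplies both sides by -1 but fails to reverse the inequality sign. When multiplying (or dividing) an inequality by a negative number, the direction must be reversed. Since 2 < 3, we should get -2 > -3, i.e., -2 > -3.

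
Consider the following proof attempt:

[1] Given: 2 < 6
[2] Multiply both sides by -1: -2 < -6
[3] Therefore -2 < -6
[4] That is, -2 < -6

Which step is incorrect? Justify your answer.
Step 2: Multiply both sides by -1: -2 < -6

Step 2 multiplies both sides by -1 but fails to reverse the inequality sign. When multiplying (or dividing) an inequality by a negative number, the direction must be reversed. Since 2 < 6, we should get -2 > -6, i.e., -2 > -6.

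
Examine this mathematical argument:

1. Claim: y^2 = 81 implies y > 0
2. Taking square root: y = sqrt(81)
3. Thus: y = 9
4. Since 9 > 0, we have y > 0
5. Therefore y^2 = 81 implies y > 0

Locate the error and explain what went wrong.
Step 2: Taking square root: y = sqrt(81)

Step 2 takes the square root and assumes the positive root only. The equation y^2 = 81 actually has two solutions: y = 9 and y = -9. The proof silently assumes y > 0 without justification, then uses this assumption to conclude y > 0, which is circular. The counterexample y = -9 shows the claim is false.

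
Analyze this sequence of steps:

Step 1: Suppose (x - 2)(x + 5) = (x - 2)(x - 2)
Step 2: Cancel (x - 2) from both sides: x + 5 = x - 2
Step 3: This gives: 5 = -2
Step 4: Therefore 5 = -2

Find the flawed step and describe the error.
Step 2: Cancel (x - 2) from both sides: x + 5 = x - 2

Step 2 cancels (x - 2) from both sides. This is only valid if (x - 2) ≠ 0, i.e., x ≠ 2. When x = 2, both sides equal zero regardless of the other factors. The correct approach requires considering x = 2 as a separate case.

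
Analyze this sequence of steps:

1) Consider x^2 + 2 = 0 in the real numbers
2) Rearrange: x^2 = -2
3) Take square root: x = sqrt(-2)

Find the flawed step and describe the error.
Step 3: Take square root: x = sqrt(-2)

Step 3 takes the square root of -2, which is negative. In the real number system, the square root of a negative number is undefined. The equation x^2 + 2 = 0 has no real solutions. Square roots of negative numbers only exist in the complex numbers.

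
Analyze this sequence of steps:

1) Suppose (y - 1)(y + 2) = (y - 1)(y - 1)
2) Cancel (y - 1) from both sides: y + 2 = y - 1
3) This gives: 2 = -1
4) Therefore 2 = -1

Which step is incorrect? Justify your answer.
Step 2: Cancel (y - 1) from both sides: y + 2 = y - 1

Step 2 cancels (y - 1) from both sides. This is only valid if (y - 1) ≠ 0, i.e., y ≠ 1. When y = 1, both sides equal zero regardless of the other factors. The correct approach requires considering y = 1 as a separate case.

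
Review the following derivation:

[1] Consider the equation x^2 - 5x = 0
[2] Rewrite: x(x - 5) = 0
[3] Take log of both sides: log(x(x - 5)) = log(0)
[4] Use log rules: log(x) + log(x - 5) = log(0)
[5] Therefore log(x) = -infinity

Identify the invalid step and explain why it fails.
Step 3: Take log of both sides: log(x(x - 5)) = log(0)

Step 3 takes the logarithm of both sides, resulting in log(0) on the right side. The logarithm is only defined for positive numbers; log(0) is undefined (approaches negative infinity). This operation is invalid.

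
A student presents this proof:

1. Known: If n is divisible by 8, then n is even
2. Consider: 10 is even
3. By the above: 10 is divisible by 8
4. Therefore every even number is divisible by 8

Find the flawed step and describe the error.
Step 3: By the above: 10 is divisible by 8

Step 3 commits the fallacy of affirming the consequent. The known fact 'divisible by 8 → even' does NOT imply 'even → divisible by 8'. That would be the converse, which is false. For example, 10 is even but 10 ÷ 8 = 1.25, which is not an integer.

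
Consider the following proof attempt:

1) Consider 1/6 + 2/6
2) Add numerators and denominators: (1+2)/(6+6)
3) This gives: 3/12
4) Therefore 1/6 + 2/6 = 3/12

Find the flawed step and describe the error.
Step 2: Add numerators and denominators: (1+2)/(6+6)

Step 2 incorrectly adds fractions by separately adding numerators and denominators. This is wrong. The correct method requires a common denominator: 1/6 + 2/6 = (1×6 + 2×6)/(6×6) = 18/36 = 1/2. The method used gives 3/12, which is different.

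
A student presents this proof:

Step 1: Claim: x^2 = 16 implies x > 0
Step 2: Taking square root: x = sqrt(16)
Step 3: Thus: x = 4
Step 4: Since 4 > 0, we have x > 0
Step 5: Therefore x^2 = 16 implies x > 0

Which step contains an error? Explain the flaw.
Step 2: Taking square root: x = sqrt(16)

Step 2 takes the square root and assumes the positive root only. The equation x^2 = 16 actually has two solutions: x = 4 and x = -4. The proof silently assumes x > 0 without justification, then uses this assumption to conclude x > 0, which is circular. The counterexample x = -4 shows the claim is false.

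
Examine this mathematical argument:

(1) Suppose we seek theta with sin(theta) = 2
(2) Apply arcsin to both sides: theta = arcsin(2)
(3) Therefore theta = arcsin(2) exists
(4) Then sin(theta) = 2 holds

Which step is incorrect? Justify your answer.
Step 2: Apply arcsin to both sides: theta = arcsin(2)

Step 2 applies arcsin to 2. However, arcsin(x) is only defined for x in [-1, 1] because sin(theta) can only produce values in that range. Since |2| > 1, arcsin(2) is undefined. There is no angle whose sine equals 2.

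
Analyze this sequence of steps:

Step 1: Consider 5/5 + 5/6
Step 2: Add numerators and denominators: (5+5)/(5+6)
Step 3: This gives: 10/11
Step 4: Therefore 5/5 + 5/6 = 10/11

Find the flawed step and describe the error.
Step 2: Add numerators and denominators: (5+5)/(5+6)

Step 2 incorrectly adds fractions by separately adding numerators and denominators. This is wrong. The correct method requires a common denominator: 5/5 + 5/6 = (5×6 + 5×5)/(5×6) = 55/30 = 11/6. The method used gives 10/11, which is different.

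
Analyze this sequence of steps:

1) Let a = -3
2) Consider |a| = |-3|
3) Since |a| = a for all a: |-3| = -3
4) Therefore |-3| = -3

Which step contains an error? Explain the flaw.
Step 3: Since |a| = a for all a: |-3| = -3

Step 3 incorrectly states that |a| = a for all a. The correct definition is |a| = a when a >= 0, and |a| = -a when a < 0. Since -3 < 0, we have |-3| = -(-3) = 3, not -3.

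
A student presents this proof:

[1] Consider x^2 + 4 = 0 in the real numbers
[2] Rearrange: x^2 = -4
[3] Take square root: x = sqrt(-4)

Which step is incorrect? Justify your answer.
Step 3: Take square root: x = sqrt(-4)

Step 3 takes the square root of -4, which is negative. In the real number system, the square root of a negative number is undefined. The equation x^2 + 4 = 0 has no real solutions. Square roots of negative numbers only exist in the complex numbers.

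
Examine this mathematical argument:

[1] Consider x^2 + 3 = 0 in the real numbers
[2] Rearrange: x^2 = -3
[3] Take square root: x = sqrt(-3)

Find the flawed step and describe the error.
Step 3: Take square root: x = sqrt(-3)

Step 3 takes the square root of -3, which is negative. In the real number system, the square root of a negative number is undefined. The equation x^2 + 3 = 0 has no real solutions. Square roots of negative numbers only exist in the complex numbers.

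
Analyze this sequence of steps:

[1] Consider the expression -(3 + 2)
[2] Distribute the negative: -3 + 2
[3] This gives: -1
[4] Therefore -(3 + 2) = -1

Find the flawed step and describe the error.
Step 2: Distribute the negative: -3 + 2

Step 2 incorrectly distributes the negative sign. The correct distribution is -(3 + 2) = -3 - 2 = -5. The negative must be applied to both terms, not just the first. The error treats -(3 + 2) as -3 + 2, which equals -1 instead of -5.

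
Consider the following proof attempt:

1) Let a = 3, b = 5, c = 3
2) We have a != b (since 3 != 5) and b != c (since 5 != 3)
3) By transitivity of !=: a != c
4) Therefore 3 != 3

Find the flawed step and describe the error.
Step 3: By transitivity of !=: a != c

Step 3 incorrectly applies transitivity to the '!=' relation. Transitivity states: if a R b and b R c, then a R c. However, '!=' is not transitive. Counterexample: 3 != 5 and 5 != 3, but 3 = 3 (both equal 3). Transitivity holds for relations like <, <=, =, but not for !=.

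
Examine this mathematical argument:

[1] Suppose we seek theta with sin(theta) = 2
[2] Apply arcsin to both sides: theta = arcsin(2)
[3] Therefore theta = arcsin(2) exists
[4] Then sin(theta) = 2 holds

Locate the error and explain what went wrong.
Step 2: Apply arcsin to both sides: theta = arcsin(2)

Step 2 applies arcsin to 2. However, arcsin(x) is only defined for x in [-1, 1] because sin(theta) can only produce values in that range. Since |2| > 1, arcsin(2) is undefined. There is no angle whose sine equals 2.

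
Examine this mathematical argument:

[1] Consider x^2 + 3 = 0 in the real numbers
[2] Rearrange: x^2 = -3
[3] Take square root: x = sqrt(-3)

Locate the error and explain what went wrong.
Step 3: Take square root: x = sqrt(-3)

Step 3 takes the square root of -3, which is negative. In the real number system, the square root of a negative number is undefined. The equation x^2 + 3 = 0 has no real solutions. Square roots of negative numbers only exist in the complex numbers.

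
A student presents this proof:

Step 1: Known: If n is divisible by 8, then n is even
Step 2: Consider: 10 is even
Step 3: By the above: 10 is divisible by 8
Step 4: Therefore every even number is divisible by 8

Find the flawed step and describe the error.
Step 3: By the above: 10 is divisible by 8

Step 3 commits the fallacy of affirming the consequent. The known fact 'divisible by 8 → even' does NOT imply 'even → divisible by 8'. That would be the converse, which is false. For example, 10 is even but 10 ÷ 8 = 1.25, which is not an integer.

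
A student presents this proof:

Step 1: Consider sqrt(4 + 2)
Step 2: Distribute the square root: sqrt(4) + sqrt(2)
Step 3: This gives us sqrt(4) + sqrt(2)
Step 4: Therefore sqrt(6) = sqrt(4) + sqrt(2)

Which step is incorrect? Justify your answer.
Step 2: Distribute the square root: sqrt(4) + sqrt(2)

Step 2 incorrectly 'distributes' the square root over addition. The square root function does not distribute: sqrt(a + b) ≠ sqrt(a) + sqrt(b). In fact, sqrt(4 + 2) = sqrt(6) ≈ 2.4495, while sqrt(4) + sqrt(2) ≈ 3.4142.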